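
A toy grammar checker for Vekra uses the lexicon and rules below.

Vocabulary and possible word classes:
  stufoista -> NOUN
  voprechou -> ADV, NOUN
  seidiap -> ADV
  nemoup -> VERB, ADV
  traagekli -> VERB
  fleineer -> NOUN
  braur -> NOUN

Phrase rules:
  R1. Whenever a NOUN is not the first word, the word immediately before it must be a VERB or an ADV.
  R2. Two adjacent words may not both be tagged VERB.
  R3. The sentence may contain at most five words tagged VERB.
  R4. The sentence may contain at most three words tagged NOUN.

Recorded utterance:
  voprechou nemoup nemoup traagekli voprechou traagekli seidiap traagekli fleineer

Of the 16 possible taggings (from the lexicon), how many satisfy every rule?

8

Candidates per position — 1:voprechou {ADV,NOUN}; 2:nemoup {VERB,ADV}; 3:nemoup {VERB,ADV}; 4:traagekli {VERB}; 5:voprechou {ADV,NOUN}; 6:traagekli {VERB}; 7:seidiap {ADV}; 8:traagekli {VERB}; 9:fleineer {NOUN}.
There are 16 candidate sequences in total.
Checking each against the rules leaves 8 sequences.
Count = 8.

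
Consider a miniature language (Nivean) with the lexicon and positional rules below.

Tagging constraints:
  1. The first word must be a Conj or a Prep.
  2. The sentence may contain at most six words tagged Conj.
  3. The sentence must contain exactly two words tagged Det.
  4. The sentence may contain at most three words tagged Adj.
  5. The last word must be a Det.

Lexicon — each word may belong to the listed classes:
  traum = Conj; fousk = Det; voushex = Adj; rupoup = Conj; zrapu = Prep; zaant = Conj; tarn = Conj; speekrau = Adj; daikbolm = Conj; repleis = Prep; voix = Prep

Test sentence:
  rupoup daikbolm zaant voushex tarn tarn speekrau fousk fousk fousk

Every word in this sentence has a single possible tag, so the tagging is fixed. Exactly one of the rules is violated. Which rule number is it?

3

Fixed tagging: Conj Conj Conj Adj Conj Conj Adj Det Det Det.
Applying the rules: R1 ok, R2 ok, R3 fails, R4 ok, R5 ok.
Only rule 3 fails.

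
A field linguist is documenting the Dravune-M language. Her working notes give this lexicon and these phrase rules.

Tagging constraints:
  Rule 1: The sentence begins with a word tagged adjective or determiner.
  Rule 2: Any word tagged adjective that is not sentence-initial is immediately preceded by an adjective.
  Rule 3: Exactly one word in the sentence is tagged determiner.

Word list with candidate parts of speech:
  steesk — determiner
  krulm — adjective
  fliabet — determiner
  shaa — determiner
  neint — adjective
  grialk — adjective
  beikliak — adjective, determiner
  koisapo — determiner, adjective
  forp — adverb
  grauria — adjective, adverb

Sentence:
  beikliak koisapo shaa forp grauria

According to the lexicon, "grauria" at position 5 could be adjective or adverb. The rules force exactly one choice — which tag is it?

adverb

Candidates per position — 1:beikliak {adjective,determiner}; 2:koisapo {determiner,adjective}; 3:shaa {determiner}; 4:forp {adverb}; 5:grauria {adjective,adverb}.
Word 1 cannot be determiner — rule 3 would then fail for every completion. It is adjective.
Word 2 cannot be determiner — rule 3 would then fail for every completion. It is adjective.
Word 5 cannot be adjective — rule 2 would then fail for every completion. It is adverb.
The unique satisfying tagging is: adjective adjective determiner adverb adverb.
Verifying each rule — rule 1 holds; rule 2 holds; rule 3 holds.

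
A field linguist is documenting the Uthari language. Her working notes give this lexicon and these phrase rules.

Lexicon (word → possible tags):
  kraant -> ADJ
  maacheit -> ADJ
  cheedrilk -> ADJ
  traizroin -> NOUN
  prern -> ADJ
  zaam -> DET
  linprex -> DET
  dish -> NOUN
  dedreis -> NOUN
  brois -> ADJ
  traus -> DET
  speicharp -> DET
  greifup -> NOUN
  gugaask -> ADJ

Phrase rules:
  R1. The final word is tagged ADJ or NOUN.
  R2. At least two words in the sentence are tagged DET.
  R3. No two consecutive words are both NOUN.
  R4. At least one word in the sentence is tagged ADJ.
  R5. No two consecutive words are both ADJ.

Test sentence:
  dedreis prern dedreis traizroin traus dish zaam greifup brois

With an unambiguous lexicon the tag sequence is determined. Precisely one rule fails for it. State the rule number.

Fixed tagging: NOUN ADJ NOUN NOUN DET NOUN DET NOUN ADJ.
Checking each rule: R1 holds, R2 holds, R3 violated, R4 holds, R5 holds.
Only rule 3 fails.

3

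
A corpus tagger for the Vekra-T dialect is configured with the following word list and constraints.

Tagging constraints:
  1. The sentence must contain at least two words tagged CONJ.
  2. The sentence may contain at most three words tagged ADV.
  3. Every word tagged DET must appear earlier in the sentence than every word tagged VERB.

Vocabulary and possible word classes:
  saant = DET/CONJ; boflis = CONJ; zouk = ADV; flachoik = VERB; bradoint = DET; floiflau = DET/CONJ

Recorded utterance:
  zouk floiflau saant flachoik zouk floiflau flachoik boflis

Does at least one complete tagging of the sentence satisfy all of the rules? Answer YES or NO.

YES

Candidates per position — 1:zouk {ADV}; 2:floiflau {DET,CONJ}; 3:saant {DET,CONJ}; 4:flachoik {VERB}; 5:zouk {ADV}; 6:floiflau {DET,CONJ}; 7:flachoik {VERB}; 8:boflis {CONJ}.
One satisfying assignment: ADV CONJ DET VERB ADV CONJ VERB CONJ.
Verifying each rule — rule 1 ✓; rule 2 ✓; rule 3 ✓.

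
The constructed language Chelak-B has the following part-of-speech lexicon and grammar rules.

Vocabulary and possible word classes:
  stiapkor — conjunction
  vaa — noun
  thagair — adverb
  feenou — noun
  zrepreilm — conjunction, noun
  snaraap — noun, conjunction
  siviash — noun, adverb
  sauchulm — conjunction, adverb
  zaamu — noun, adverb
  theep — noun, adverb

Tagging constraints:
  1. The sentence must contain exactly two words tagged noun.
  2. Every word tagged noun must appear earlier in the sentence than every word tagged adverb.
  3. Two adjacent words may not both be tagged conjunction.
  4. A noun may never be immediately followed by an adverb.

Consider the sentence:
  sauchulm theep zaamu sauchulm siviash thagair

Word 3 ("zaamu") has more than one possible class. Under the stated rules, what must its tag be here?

Candidates per position — 1:sauchulm {conjunction,adverb}; 2:theep {noun,adverb}; 3:zaamu {noun,adverb}; 4:sauchulm {conjunction,adverb}; 5:siviash {noun,adverb}; 6:thagair {adverb}.
If word 5 were noun, no tagging could satisfy rule 4; so word 5 is adverb.
If word 2 were adverb, no tagging could satisfy rule 1; so word 2 is noun.
If word 3 were adverb, no tagging could satisfy rule 1; so word 3 is noun.
If word 4 were adverb, no tagging could satisfy rule 4; so word 4 is conjunction.
If word 1 were adverb, no tagging could satisfy rule 2; so word 1 is conjunction.
The unique satisfying tagging is: conjunction noun noun conjunction adverb adverb.
Verifying each rule — rule 1 ok; rule 2 ok; rule 3 ok; rule 4 ok.

noun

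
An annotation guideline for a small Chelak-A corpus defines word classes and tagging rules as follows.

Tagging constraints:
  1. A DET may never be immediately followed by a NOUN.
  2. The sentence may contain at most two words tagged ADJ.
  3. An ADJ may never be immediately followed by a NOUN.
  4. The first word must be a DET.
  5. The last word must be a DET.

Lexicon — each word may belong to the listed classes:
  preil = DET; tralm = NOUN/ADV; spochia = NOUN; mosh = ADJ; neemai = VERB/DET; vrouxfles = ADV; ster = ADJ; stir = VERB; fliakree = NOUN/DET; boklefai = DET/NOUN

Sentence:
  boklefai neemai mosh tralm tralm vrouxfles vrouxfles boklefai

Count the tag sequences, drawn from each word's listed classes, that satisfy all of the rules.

4

Candidates per position — 1:boklefai {DET,NOUN}; 2:neemai {VERB,DET}; 3:mosh {ADJ}; 4:tralm {NOUN,ADV}; 5:tralm {NOUN,ADV}; 6:vrouxfles {ADV}; 7:vrouxfles {ADV}; 8:boklefai {DET,NOUN}.
There are 32 candidate sequences in total.
The sequences that satisfy every rule: DET VERB ADJ ADV NOUN ADV ADV DET; DET VERB ADJ ADV ADV ADV ADV DET; DET DET ADJ ADV NOUN ADV ADV DET; DET DET ADJ ADV ADV ADV ADV DET.
Count = 4.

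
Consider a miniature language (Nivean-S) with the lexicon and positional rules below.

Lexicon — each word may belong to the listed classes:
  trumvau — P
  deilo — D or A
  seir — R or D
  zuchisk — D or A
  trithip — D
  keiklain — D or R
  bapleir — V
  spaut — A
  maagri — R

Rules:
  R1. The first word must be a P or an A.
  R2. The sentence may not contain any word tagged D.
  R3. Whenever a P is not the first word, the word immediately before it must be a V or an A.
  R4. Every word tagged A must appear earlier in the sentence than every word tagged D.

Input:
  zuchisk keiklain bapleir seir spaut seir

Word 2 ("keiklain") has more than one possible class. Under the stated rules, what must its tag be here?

R

Candidates per position — 1:zuchisk {D,A}; 2:keiklain {D,R}; 3:bapleir {V}; 4:seir {R,D}; 5:spaut {A}; 6:seir {R,D}.
Position 1: tagging it D would leave rule 1 unsatisfiable, so it must be A.
Position 2: tagging it D would leave rule 2 unsatisfiable, so it must be R.
Position 4: tagging it D would leave rule 2 unsatisfiable, so it must be R.
Position 6: tagging it D would leave rule 2 unsatisfiable, so it must be R.
That leaves exactly one tagging: A R V R A R.
Check: rule 1 satisfied; rule 2 satisfied; rule 3 satisfied; rule 4 satisfied.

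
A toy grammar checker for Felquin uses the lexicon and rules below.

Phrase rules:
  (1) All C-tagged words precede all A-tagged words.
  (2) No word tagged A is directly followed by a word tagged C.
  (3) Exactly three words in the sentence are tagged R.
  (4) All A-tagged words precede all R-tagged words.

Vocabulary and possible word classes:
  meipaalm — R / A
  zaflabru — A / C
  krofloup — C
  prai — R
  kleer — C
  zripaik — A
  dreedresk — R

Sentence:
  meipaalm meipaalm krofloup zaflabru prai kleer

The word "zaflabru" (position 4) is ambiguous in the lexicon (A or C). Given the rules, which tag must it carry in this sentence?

C

Candidates per position — 1:meipaalm {R,A}; 2:meipaalm {R,A}; 3:krofloup {C}; 4:zaflabru {A,C}; 5:prai {R}; 6:kleer {C}.
If word 1 were A, no tagging could satisfy rule 1; so word 1 is R.
If word 2 were A, no tagging could satisfy rule 1; so word 2 is R.
If word 4 were A, no tagging could satisfy rule 1; so word 4 is C.
The only consistent sequence is: R R C C R C.
Rule-by-rule: rule 1 ✓; rule 2 ✓; rule 3 ✓; rule 4 ✓.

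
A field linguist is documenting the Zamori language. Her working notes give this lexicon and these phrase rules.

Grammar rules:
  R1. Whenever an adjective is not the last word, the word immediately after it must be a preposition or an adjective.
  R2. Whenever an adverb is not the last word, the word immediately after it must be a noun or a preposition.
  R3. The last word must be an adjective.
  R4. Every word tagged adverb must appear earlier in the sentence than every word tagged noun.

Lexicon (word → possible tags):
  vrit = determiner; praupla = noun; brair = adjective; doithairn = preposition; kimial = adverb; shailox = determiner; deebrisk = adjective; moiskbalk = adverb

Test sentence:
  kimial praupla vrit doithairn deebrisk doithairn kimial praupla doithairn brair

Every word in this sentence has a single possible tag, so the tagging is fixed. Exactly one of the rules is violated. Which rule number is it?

Fixed tagging: adverb noun determiner preposition adjective preposition adverb noun preposition adjective.
Applying the rules: R1 ✓, R2 ✓, R3 ✓, R4 ✗.
Only rule 4 fails.

4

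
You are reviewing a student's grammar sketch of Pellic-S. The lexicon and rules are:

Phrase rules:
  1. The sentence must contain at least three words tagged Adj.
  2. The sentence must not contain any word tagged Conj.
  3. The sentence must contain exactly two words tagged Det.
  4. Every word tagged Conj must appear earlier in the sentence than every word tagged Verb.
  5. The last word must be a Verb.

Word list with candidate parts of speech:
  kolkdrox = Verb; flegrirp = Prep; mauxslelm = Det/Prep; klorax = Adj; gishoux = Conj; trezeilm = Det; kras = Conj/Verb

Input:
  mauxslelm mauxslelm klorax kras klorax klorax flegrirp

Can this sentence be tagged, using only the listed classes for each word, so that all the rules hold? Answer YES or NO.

Candidates per position — 1:mauxslelm {Det,Prep}; 2:mauxslelm {Det,Prep}; 3:klorax {Adj}; 4:kras {Conj,Verb}; 5:klorax {Adj}; 6:klorax {Adj}; 7:flegrirp {Prep}.
Rule 5 cannot be satisfied by any choice of tags from the lexicon.
So there is no consistent tagging.

NO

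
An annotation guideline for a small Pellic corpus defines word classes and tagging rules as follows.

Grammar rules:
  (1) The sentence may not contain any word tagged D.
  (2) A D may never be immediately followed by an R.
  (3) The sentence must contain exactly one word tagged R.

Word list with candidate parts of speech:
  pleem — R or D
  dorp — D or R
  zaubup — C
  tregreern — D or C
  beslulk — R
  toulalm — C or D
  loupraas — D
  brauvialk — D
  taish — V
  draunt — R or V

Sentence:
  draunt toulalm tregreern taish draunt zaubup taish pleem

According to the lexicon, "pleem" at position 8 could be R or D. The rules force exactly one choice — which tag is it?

R

Candidates per position — 1:draunt {R,V}; 2:toulalm {C,D}; 3:tregreern {D,C}; 4:taish {V}; 5:draunt {R,V}; 6:zaubup {C}; 7:taish {V}; 8:pleem {R,D}.
At position 2, choosing D makes rule 1 impossible to satisfy; hence C.
At position 3, choosing D makes rule 1 impossible to satisfy; hence C.
At position 8, choosing D makes rule 1 impossible to satisfy; hence R.
At position 1, choosing R makes rule 3 impossible to satisfy; hence V.
At position 5, choosing R makes rule 3 impossible to satisfy; hence V.
The unique satisfying tagging is: V C C V V C V R.
Check: rule 1 ok; rule 2 ok; rule 3 ok.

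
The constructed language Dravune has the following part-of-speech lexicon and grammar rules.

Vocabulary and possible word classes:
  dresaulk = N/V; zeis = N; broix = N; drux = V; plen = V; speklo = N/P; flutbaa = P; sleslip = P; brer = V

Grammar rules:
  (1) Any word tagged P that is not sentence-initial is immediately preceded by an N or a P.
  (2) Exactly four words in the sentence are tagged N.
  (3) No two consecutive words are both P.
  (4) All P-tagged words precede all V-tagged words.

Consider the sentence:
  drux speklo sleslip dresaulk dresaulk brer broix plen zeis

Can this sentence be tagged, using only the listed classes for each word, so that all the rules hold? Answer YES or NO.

Candidates per position — 1:drux {V}; 2:speklo {N,P}; 3:sleslip {P}; 4:dresaulk {N,V}; 5:dresaulk {N,V}; 6:brer {V}; 7:broix {N}; 8:plen {V}; 9:zeis {N}.
Rule 4 cannot be satisfied by any choice of tags from the lexicon.
So there is no consistent tagging.

NO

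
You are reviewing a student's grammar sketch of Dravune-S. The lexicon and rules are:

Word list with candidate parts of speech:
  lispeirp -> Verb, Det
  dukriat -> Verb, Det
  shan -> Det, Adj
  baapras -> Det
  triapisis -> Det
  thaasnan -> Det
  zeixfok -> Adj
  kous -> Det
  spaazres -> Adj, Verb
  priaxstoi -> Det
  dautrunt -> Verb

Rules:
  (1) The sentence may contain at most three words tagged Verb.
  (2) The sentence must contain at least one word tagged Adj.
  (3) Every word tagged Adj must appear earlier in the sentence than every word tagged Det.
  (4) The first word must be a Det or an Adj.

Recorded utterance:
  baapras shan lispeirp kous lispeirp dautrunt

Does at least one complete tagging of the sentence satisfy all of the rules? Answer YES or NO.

Candidates per position — 1:baapras {Det}; 2:shan {Det,Adj}; 3:lispeirp {Verb,Det}; 4:kous {Det}; 5:lispeirp {Verb,Det}; 6:dautrunt {Verb}.
Every candidate sequence violates at least one rule; no consistent tagging exists.

NO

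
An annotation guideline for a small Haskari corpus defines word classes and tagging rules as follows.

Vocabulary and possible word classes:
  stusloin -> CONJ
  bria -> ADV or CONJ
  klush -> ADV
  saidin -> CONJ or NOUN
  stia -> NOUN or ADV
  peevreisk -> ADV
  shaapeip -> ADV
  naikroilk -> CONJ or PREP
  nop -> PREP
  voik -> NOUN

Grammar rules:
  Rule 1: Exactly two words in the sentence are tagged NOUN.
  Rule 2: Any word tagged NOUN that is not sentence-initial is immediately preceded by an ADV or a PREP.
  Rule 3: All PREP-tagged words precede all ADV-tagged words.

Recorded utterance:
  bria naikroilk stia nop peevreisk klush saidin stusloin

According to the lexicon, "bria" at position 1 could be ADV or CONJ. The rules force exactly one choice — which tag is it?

Candidates per position — 1:bria {ADV,CONJ}; 2:naikroilk {CONJ,PREP}; 3:stia {NOUN,ADV}; 4:nop {PREP}; 5:peevreisk {ADV}; 6:klush {ADV}; 7:saidin {CONJ,NOUN}; 8:stusloin {CONJ}.
Position 1: tagging it ADV would leave rule 3 unsatisfiable, so it must be CONJ.
Position 3: tagging it ADV would leave rule 1 unsatisfiable, so it must be NOUN.
Position 7: tagging it CONJ would leave rule 1 unsatisfiable, so it must be NOUN.
Position 2: tagging it CONJ would leave rule 2 unsatisfiable, so it must be PREP.
The unique satisfying tagging is: CONJ PREP NOUN PREP ADV ADV NOUN CONJ.
Rule-by-rule: rule 1 ✓; rule 2 ✓; rule 3 ✓.

CONJ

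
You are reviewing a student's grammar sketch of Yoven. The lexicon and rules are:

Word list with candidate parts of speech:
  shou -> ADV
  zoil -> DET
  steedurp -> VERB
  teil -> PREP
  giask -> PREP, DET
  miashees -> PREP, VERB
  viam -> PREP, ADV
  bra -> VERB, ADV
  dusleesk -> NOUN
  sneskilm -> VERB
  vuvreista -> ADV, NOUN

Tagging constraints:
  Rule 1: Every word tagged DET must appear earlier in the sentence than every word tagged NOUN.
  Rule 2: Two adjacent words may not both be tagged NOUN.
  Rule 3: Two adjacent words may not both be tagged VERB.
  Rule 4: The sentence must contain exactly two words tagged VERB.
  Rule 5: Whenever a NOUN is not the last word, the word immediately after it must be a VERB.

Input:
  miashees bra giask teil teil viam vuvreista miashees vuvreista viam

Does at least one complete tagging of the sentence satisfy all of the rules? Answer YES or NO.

YES

Candidates per position — 1:miashees {PREP,VERB}; 2:bra {VERB,ADV}; 3:giask {PREP,DET}; 4:teil {PREP}; 5:teil {PREP}; 6:viam {PREP,ADV}; 7:vuvreista {ADV,NOUN}; 8:miashees {PREP,VERB}; 9:vuvreista {ADV,NOUN}; 10:viam {PREP,ADV}.
One satisfying assignment: PREP VERB PREP PREP PREP ADV NOUN VERB ADV PREP.
Verifying each rule — rule 1 ✓; rule 2 ✓; rule 3 ✓; rule 4 ✓; rule 5 ✓.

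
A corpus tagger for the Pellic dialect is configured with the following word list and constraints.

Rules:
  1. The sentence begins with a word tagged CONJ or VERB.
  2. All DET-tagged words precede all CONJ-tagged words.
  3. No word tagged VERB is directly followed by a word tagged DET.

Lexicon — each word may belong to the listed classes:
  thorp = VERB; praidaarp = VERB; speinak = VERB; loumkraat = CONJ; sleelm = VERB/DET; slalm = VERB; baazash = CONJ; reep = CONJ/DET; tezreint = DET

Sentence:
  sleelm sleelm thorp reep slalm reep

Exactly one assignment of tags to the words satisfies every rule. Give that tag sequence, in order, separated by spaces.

VERB VERB VERB CONJ VERB CONJ

Candidates per position — 1:sleelm {VERB,DET}; 2:sleelm {VERB,DET}; 3:thorp {VERB}; 4:reep {CONJ,DET}; 5:slalm {VERB}; 6:reep {CONJ,DET}.
Position 1: tagging it DET would leave rule 1 unsatisfiable, so it must be VERB.
Position 2: tagging it DET would leave rule 3 unsatisfiable, so it must be VERB.
Position 4: tagging it DET would leave rule 3 unsatisfiable, so it must be CONJ.
Position 6: tagging it DET would leave rule 2 unsatisfiable, so it must be CONJ.
The unique satisfying tagging is: VERB VERB VERB CONJ VERB CONJ.
Check: rule 1 ok; rule 2 ok; rule 3 ok.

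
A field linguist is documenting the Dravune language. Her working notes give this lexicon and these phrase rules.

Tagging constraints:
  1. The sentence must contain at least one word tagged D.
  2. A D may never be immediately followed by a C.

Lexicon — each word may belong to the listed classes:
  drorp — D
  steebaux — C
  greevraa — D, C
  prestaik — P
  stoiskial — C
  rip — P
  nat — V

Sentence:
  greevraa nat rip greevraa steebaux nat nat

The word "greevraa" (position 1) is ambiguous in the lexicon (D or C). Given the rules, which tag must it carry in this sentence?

D

Candidates per position — 1:greevraa {D,C}; 2:nat {V}; 3:rip {P}; 4:greevraa {D,C}; 5:steebaux {C}; 6:nat {V}; 7:nat {V}.
If word 4 were D, no tagging could satisfy rule 2; so word 4 is C.
If word 1 were C, no tagging could satisfy rule 1; so word 1 is D.
The unique satisfying tagging is: D V P C C V V.
Check: rule 1 ok; rule 2 ok.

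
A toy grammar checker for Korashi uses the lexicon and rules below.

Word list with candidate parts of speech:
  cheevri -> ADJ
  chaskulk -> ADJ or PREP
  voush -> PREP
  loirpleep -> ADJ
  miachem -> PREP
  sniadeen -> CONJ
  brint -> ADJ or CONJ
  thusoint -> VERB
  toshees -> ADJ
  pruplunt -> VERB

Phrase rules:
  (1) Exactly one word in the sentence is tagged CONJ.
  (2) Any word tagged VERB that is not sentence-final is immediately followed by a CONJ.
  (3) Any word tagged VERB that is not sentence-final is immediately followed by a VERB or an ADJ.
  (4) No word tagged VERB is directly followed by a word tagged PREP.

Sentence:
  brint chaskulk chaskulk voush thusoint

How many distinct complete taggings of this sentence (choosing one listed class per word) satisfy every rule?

Candidates per position — 1:brint {ADJ,CONJ}; 2:chaskulk {ADJ,PREP}; 3:chaskulk {ADJ,PREP}; 4:voush {PREP}; 5:thusoint {VERB}.
There are 8 candidate sequences in total.
The sequences that satisfy every rule: CONJ ADJ ADJ PREP VERB; CONJ ADJ PREP PREP VERB; CONJ PREP ADJ PREP VERB; CONJ PREP PREP PREP VERB.
Count = 4.

4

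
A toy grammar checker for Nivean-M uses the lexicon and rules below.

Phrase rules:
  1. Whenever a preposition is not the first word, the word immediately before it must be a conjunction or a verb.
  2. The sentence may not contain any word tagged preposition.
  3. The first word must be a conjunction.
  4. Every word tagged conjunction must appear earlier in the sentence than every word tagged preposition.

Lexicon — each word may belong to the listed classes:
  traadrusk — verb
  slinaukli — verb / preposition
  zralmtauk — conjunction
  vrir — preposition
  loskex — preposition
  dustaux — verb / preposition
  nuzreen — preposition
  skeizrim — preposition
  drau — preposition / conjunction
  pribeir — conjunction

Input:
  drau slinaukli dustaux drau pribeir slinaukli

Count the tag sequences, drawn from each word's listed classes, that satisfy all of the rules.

1

Candidates per position — 1:drau {preposition,conjunction}; 2:slinaukli {verb,preposition}; 3:dustaux {verb,preposition}; 4:drau {preposition,conjunction}; 5:pribeir {conjunction}; 6:slinaukli {verb,preposition}.
There are 32 candidate sequences in total.
The sequences that satisfy every rule: conjunction verb verb conjunction conjunction verb.
Count = 1.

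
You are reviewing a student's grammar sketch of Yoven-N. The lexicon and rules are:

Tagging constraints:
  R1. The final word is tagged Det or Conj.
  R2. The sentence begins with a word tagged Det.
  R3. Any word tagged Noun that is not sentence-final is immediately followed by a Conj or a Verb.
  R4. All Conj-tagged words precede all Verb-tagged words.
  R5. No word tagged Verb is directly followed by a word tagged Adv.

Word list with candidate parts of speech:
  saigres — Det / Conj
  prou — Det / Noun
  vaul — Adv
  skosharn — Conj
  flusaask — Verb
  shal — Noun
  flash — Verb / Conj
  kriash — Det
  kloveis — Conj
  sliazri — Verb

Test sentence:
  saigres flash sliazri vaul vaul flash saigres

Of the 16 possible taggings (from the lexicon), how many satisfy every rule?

Candidates per position — 1:saigres {Det,Conj}; 2:flash {Verb,Conj}; 3:sliazri {Verb}; 4:vaul {Adv}; 5:vaul {Adv}; 6:flash {Verb,Conj}; 7:saigres {Det,Conj}.
There are 16 candidate sequences in total.
Rule 5 cannot be satisfied by any choice of tags from the lexicon.
So there is no consistent tagging.
Count = 0.

0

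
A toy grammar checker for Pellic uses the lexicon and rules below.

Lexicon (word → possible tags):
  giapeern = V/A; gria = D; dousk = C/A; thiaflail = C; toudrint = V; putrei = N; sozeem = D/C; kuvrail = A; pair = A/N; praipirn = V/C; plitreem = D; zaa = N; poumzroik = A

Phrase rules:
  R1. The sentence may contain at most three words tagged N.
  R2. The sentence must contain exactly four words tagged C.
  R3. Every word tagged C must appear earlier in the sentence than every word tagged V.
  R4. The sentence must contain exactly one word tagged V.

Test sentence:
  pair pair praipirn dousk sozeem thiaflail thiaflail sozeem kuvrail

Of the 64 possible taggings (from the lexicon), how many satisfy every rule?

0

Candidates per position — 1:pair {A,N}; 2:pair {A,N}; 3:praipirn {V,C}; 4:dousk {C,A}; 5:sozeem {D,C}; 6:thiaflail {C}; 7:thiaflail {C}; 8:sozeem {D,C}; 9:kuvrail {A}.
There are 64 candidate sequences in total.
Every candidate sequence violates at least one rule; no consistent tagging exists.
Count = 0.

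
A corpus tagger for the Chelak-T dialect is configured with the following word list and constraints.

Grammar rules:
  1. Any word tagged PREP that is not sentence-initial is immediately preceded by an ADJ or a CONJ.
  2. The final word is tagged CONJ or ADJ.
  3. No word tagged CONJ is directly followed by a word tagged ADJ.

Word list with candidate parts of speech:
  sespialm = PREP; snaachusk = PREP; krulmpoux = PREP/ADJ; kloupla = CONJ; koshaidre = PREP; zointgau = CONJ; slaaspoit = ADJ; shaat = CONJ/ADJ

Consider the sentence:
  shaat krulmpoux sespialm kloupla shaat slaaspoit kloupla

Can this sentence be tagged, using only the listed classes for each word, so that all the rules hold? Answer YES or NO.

NO

Candidates per position — 1:shaat {CONJ,ADJ}; 2:krulmpoux {PREP,ADJ}; 3:sespialm {PREP}; 4:kloupla {CONJ}; 5:shaat {CONJ,ADJ}; 6:slaaspoit {ADJ}; 7:kloupla {CONJ}.
Rule 3 cannot be satisfied by any choice of tags from the lexicon.
So there is no consistent tagging.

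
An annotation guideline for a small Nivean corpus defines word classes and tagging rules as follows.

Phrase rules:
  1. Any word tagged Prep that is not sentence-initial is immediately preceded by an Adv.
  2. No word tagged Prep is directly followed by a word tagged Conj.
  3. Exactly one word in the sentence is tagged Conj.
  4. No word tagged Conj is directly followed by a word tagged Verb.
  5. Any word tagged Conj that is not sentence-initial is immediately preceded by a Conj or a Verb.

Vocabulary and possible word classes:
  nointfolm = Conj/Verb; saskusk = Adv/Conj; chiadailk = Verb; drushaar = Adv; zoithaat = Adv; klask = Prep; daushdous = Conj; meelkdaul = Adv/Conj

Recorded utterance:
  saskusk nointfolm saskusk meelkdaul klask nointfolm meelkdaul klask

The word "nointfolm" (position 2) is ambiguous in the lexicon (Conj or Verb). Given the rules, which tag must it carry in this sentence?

Candidates per position — 1:saskusk {Adv,Conj}; 2:nointfolm {Conj,Verb}; 3:saskusk {Adv,Conj}; 4:meelkdaul {Adv,Conj}; 5:klask {Prep}; 6:nointfolm {Conj,Verb}; 7:meelkdaul {Adv,Conj}; 8:klask {Prep}.
Position 4: tagging it Conj would leave rule 1 unsatisfiable, so it must be Adv.
Position 6: tagging it Conj would leave rule 2 unsatisfiable, so it must be Verb.
Position 7: tagging it Conj would leave rule 1 unsatisfiable, so it must be Adv.
Position 2: the remaining choice is settled jointly with positions 1, 3 — only Verb at position 2 is part of a tagging that satisfies every rule.
The unique satisfying tagging is: Adv Verb Conj Adv Prep Verb Adv Prep.
Rule-by-rule: rule 1 holds; rule 2 holds; rule 3 holds; rule 4 holds; rule 5 holds.

Verb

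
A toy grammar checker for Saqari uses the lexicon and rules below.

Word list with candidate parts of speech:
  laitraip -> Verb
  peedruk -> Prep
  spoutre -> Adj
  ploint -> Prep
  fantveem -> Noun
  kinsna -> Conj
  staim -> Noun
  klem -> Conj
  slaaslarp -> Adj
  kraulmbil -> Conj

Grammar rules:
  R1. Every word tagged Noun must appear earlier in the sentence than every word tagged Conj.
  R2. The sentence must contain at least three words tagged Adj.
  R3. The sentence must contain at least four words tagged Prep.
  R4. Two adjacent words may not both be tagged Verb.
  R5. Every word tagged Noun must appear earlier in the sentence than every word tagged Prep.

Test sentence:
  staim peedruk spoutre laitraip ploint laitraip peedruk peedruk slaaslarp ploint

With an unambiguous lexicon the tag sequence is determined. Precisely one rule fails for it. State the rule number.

Fixed tagging: Noun Prep Adj Verb Prep Verb Prep Prep Adj Prep.
Checking each rule: R1 holds, R2 violated, R3 holds, R4 holds, R5 holds.
Only rule 2 fails.

2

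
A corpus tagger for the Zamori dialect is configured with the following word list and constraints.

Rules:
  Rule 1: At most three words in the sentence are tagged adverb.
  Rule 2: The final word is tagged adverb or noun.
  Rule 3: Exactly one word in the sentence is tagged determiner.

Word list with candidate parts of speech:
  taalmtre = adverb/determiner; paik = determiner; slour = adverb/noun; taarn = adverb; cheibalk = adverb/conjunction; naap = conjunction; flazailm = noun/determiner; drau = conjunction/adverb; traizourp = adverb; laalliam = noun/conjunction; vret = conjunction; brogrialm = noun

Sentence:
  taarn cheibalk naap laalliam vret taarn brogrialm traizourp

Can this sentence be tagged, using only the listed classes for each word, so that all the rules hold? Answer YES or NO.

Candidates per position — 1:taarn {adverb}; 2:cheibalk {adverb,conjunction}; 3:naap {conjunction}; 4:laalliam {noun,conjunction}; 5:vret {conjunction}; 6:taarn {adverb}; 7:brogrialm {noun}; 8:traizourp {adverb}.
Rule 3 cannot be satisfied by any choice of tags from the lexicon.
So there is no consistent tagging.

NO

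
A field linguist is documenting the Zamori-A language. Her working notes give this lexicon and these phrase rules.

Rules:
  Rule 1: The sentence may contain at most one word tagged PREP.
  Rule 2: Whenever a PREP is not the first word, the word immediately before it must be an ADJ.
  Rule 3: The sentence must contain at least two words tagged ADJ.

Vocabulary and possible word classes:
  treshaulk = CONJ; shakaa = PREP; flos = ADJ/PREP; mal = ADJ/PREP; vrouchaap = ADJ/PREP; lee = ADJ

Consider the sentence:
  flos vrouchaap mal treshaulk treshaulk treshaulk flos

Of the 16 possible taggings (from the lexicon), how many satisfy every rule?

Candidates per position — 1:flos {ADJ,PREP}; 2:vrouchaap {ADJ,PREP}; 3:mal {ADJ,PREP}; 4:treshaulk {CONJ}; 5:treshaulk {CONJ}; 6:treshaulk {CONJ}; 7:flos {ADJ,PREP}.
There are 16 candidate sequences in total.
The sequences that satisfy every rule: ADJ ADJ ADJ CONJ CONJ CONJ ADJ; ADJ ADJ PREP CONJ CONJ CONJ ADJ; ADJ PREP ADJ CONJ CONJ CONJ ADJ; PREP ADJ ADJ CONJ CONJ CONJ ADJ.
Count = 4.

4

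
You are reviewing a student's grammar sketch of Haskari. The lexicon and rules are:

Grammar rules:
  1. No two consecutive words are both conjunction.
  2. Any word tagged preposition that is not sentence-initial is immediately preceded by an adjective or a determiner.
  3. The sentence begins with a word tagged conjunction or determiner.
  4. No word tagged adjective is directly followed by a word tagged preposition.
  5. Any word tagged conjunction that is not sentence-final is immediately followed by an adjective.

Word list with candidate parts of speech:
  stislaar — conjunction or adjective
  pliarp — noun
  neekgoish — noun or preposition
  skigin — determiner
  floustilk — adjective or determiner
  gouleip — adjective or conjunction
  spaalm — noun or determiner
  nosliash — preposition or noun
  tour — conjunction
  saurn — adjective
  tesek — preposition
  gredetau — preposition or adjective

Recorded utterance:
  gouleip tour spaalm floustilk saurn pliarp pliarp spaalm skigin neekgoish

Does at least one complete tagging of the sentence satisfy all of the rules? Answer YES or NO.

Candidates per position — 1:gouleip {adjective,conjunction}; 2:tour {conjunction}; 3:spaalm {noun,determiner}; 4:floustilk {adjective,determiner}; 5:saurn {adjective}; 6:pliarp {noun}; 7:pliarp {noun}; 8:spaalm {noun,determiner}; 9:skigin {determiner}; 10:neekgoish {noun,preposition}.
Rule 5 cannot be satisfied by any choice of tags from the lexicon.
So there is no consistent tagging.

NO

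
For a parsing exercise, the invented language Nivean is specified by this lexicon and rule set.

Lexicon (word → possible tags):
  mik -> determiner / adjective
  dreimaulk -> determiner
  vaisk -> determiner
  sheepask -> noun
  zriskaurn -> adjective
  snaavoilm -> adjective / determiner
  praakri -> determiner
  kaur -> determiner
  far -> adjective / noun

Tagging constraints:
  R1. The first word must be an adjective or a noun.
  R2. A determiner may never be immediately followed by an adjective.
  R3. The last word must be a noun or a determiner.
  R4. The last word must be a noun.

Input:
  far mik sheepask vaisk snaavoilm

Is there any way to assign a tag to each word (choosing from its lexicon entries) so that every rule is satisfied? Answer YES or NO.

NO

Candidates per position — 1:far {adjective,noun}; 2:mik {determiner,adjective}; 3:sheepask {noun}; 4:vaisk {determiner}; 5:snaavoilm {adjective,determiner}.
Rule 4 cannot be satisfied by any choice of tags from the lexicon.
So there is no consistent tagging.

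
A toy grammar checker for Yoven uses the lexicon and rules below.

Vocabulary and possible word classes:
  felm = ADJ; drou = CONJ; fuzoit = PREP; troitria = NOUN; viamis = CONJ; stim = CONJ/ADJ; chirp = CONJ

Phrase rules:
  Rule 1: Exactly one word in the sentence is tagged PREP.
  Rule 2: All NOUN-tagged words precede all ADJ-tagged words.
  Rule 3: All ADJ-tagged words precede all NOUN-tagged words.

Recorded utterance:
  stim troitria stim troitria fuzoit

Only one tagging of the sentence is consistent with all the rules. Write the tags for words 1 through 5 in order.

CONJ NOUN CONJ NOUN PREP

Candidates per position — 1:stim {CONJ,ADJ}; 2:troitria {NOUN}; 3:stim {CONJ,ADJ}; 4:troitria {NOUN}; 5:fuzoit {PREP}.
Position 1: ADJ is ruled out by rule 2; that leaves CONJ.
Position 3: ADJ is ruled out by rule 2; that leaves CONJ.
That leaves exactly one tagging: CONJ NOUN CONJ NOUN PREP.
Verifying each rule — rule 1 holds; rule 2 holds; rule 3 holds.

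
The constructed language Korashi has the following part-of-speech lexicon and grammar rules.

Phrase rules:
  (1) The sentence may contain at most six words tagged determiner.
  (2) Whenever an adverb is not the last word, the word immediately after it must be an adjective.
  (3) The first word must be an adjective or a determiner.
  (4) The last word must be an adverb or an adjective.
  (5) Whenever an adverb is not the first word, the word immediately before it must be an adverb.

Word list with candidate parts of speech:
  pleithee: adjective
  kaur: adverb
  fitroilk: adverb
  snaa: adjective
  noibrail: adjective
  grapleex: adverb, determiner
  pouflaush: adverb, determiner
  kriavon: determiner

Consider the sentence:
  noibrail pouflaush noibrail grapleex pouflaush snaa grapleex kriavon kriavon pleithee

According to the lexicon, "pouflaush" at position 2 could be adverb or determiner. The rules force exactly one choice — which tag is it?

determiner

Candidates per position — 1:noibrail {adjective}; 2:pouflaush {adverb,determiner}; 3:noibrail {adjective}; 4:grapleex {adverb,determiner}; 5:pouflaush {adverb,determiner}; 6:snaa {adjective}; 7:grapleex {adverb,determiner}; 8:kriavon {determiner}; 9:kriavon {determiner}; 10:pleithee {adjective}.
Word 2 cannot be adverb — rule 5 would then fail for every completion. It is determiner.
Word 4 cannot be adverb — rule 2 would then fail for every completion. It is determiner.
Word 5 cannot be adverb — rule 5 would then fail for every completion. It is determiner.
Word 7 cannot be adverb — rule 2 would then fail for every completion. It is determiner.
So the tagging must be: adjective determiner adjective determiner determiner adjective determiner determiner determiner adjective.
Checking: rule 1 ok; rule 2 ok; rule 3 ok; rule 4 ok; rule 5 ok.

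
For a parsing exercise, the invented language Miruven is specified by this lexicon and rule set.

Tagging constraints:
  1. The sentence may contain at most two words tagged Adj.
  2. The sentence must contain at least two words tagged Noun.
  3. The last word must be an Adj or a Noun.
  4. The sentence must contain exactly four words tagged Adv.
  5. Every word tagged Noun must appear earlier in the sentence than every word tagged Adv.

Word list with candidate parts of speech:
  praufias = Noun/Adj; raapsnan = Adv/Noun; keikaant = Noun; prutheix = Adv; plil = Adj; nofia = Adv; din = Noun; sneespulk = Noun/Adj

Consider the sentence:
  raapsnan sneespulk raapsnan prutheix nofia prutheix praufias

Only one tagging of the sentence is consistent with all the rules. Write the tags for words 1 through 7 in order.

Noun Noun Adv Adv Adv Adv Adj

Candidates per position — 1:raapsnan {Adv,Noun}; 2:sneespulk {Noun,Adj}; 3:raapsnan {Adv,Noun}; 4:prutheix {Adv}; 5:nofia {Adv}; 6:prutheix {Adv}; 7:praufias {Noun,Adj}.
Position 7: tagging it Noun would leave rule 5 unsatisfiable, so it must be Adj.
The remaining ambiguous positions (1, 2, 3) are resolved jointly — only one combination satisfies every rule.
The unique satisfying tagging is: Noun Noun Adv Adv Adv Adv Adj.
Check: rule 1 holds; rule 2 holds; rule 3 holds; rule 4 holds; rule 5 holds.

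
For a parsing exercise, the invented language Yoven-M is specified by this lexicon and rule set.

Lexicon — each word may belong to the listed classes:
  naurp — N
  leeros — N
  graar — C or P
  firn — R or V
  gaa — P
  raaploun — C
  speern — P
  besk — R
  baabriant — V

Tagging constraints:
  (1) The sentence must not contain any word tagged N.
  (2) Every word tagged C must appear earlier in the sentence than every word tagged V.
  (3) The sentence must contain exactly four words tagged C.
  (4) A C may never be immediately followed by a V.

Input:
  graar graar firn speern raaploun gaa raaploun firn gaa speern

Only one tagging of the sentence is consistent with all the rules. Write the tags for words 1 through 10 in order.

Candidates per position — 1:graar {C,P}; 2:graar {C,P}; 3:firn {R,V}; 4:speern {P}; 5:raaploun {C}; 6:gaa {P}; 7:raaploun {C}; 8:firn {R,V}; 9:gaa {P}; 10:speern {P}.
If word 1 were P, no tagging could satisfy rule 3; so word 1 is C.
If word 2 were P, no tagging could satisfy rule 3; so word 2 is C.
If word 3 were V, no tagging could satisfy rule 2; so word 3 is R.
If word 8 were V, no tagging could satisfy rule 4; so word 8 is R.
So the tagging must be: C C R P C P C R P P.
Verifying each rule — rule 1 ✓; rule 2 ✓; rule 3 ✓; rule 4 ✓.

C C R P C P C R P P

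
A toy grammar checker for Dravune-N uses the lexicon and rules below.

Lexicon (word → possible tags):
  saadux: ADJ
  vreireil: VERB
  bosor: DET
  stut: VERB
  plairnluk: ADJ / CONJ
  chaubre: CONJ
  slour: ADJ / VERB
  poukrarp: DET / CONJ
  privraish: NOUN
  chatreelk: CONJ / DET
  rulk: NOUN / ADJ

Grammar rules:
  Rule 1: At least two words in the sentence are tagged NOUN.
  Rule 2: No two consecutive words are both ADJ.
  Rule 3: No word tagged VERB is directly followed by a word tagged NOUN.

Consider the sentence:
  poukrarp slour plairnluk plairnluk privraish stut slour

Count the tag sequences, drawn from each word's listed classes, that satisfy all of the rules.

Candidates per position — 1:poukrarp {DET,CONJ}; 2:slour {ADJ,VERB}; 3:plairnluk {ADJ,CONJ}; 4:plairnluk {ADJ,CONJ}; 5:privraish {NOUN}; 6:stut {VERB}; 7:slour {ADJ,VERB}.
There are 32 candidate sequences in total.
Rule 1 cannot be satisfied by any choice of tags from the lexicon.
So there is no consistent tagging.
Count = 0.

0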